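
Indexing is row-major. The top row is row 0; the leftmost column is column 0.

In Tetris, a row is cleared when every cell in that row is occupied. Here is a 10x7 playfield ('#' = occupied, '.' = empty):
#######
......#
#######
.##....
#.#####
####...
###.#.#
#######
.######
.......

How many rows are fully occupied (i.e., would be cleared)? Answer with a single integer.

Check each row:
  row 0: 0 empty cells -> FULL (clear)
  row 1: 6 empty cells -> not full
  row 2: 0 empty cells -> FULL (clear)
  row 3: 5 empty cells -> not full
  row 4: 1 empty cell -> not full
  row 5: 3 empty cells -> not full
  row 6: 2 empty cells -> not full
  row 7: 0 empty cells -> FULL (clear)
  row 8: 1 empty cell -> not full
  row 9: 7 empty cells -> not full
Total rows cleared: 3

Answer: 3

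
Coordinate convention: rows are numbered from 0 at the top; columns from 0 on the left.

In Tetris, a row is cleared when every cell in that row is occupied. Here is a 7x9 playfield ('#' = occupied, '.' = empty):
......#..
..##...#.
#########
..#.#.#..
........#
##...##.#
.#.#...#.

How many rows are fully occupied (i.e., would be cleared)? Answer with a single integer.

Answer: 1

Derivation:
Check each row:
  row 0: 8 empty cells -> not full
  row 1: 6 empty cells -> not full
  row 2: 0 empty cells -> FULL (clear)
  row 3: 6 empty cells -> not full
  row 4: 8 empty cells -> not full
  row 5: 4 empty cells -> not full
  row 6: 6 empty cells -> not full
Total rows cleared: 1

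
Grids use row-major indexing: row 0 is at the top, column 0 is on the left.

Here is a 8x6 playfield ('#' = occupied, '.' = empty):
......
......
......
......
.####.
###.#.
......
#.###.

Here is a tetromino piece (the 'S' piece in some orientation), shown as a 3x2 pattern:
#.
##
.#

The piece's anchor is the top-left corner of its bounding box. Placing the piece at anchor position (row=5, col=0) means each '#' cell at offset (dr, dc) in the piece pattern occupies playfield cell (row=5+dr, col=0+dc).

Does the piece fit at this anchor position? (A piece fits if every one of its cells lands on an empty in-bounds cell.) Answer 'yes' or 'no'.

Check each piece cell at anchor (5, 0):
  offset (0,0) -> (5,0): occupied ('#') -> FAIL
  offset (1,0) -> (6,0): empty -> OK
  offset (1,1) -> (6,1): empty -> OK
  offset (2,1) -> (7,1): empty -> OK
All cells valid: no

Answer: no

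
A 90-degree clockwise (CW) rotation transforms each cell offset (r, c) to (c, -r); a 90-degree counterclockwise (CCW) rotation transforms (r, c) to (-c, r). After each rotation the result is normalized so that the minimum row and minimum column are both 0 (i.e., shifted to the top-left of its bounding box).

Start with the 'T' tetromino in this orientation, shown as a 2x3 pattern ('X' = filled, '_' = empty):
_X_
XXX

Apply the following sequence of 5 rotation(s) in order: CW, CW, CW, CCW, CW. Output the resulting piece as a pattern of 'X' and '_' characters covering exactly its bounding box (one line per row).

Start:
_X_
XXX
After rotation 1 (CW):
X_
XX
X_
After rotation 2 (CW):
XXX
_X_
After rotation 3 (CW):
_X
XX
_X
After rotation 4 (CCW):
XXX
_X_
After rotation 5 (CW):
_X
XX
_X

Answer: _X
XX
_X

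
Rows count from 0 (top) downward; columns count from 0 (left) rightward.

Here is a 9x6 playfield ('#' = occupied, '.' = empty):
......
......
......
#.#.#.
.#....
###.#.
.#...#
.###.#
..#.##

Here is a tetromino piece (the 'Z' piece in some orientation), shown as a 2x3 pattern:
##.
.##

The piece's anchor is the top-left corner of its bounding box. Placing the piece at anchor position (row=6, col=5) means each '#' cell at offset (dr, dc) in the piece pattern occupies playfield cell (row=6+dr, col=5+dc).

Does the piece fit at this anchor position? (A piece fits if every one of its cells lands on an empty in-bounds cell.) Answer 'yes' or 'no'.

Answer: no

Derivation:
Check each piece cell at anchor (6, 5):
  offset (0,0) -> (6,5): occupied ('#') -> FAIL
  offset (0,1) -> (6,6): out of bounds -> FAIL
  offset (1,1) -> (7,6): out of bounds -> FAIL
  offset (1,2) -> (7,7): out of bounds -> FAIL
All cells valid: no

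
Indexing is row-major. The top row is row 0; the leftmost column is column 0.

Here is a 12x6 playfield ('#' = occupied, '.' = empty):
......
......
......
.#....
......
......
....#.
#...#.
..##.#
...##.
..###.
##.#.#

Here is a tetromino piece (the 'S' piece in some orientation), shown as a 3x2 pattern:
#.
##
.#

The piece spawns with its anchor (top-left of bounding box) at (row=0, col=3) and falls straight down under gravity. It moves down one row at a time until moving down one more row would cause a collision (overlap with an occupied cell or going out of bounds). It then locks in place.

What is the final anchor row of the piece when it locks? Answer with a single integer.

Answer: 3

Derivation:
Spawn at (row=0, col=3). Try each row:
  row 0: fits
  row 1: fits
  row 2: fits
  row 3: fits
  row 4: blocked -> lock at row 3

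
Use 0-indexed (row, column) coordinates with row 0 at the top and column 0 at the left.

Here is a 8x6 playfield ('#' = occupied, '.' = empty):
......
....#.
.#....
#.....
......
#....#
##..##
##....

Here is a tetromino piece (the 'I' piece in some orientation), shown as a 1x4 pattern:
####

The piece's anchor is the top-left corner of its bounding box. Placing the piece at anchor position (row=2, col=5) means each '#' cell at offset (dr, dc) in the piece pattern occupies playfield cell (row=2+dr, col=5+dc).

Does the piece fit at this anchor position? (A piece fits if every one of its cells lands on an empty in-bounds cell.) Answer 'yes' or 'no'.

Answer: no

Derivation:
Check each piece cell at anchor (2, 5):
  offset (0,0) -> (2,5): empty -> OK
  offset (0,1) -> (2,6): out of bounds -> FAIL
  offset (0,2) -> (2,7): out of bounds -> FAIL
  offset (0,3) -> (2,8): out of bounds -> FAIL
All cells valid: no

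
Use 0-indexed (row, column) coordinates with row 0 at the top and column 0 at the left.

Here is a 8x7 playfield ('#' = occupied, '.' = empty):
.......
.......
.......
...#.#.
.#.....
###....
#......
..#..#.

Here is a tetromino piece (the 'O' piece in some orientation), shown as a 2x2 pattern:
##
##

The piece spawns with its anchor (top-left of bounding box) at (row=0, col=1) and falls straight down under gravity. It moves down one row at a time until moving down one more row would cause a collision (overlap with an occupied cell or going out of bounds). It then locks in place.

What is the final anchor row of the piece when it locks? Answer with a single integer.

Spawn at (row=0, col=1). Try each row:
  row 0: fits
  row 1: fits
  row 2: fits
  row 3: blocked -> lock at row 2

Answer: 2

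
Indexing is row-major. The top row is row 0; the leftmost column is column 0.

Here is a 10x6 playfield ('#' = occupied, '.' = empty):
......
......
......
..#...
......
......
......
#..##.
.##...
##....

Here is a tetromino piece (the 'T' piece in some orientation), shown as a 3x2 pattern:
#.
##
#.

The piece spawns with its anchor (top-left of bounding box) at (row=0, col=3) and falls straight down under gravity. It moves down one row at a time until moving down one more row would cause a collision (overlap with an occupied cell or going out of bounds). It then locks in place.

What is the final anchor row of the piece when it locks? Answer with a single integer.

Spawn at (row=0, col=3). Try each row:
  row 0: fits
  row 1: fits
  row 2: fits
  row 3: fits
  row 4: fits
  row 5: blocked -> lock at row 4

Answer: 4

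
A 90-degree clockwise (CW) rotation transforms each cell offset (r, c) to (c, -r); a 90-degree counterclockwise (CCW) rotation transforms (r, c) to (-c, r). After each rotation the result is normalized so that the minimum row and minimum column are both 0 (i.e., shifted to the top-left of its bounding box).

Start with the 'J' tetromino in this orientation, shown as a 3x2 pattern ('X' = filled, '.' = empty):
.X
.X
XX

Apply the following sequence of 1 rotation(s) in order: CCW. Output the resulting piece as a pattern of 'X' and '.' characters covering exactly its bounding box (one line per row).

Start:
.X
.X
XX
After rotation 1 (CCW):
XXX
..X

Answer: XXX
..X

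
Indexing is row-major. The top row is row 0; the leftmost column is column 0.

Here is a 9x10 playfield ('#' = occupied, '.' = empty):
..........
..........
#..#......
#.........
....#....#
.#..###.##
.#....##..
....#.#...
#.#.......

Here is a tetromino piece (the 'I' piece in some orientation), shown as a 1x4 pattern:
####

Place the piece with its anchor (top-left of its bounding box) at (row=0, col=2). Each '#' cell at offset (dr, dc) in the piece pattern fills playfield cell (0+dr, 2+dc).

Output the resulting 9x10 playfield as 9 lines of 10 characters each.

Answer: ..####....
..........
#..#......
#.........
....#....#
.#..###.##
.#....##..
....#.#...
#.#.......

Derivation:
Fill (0+0,2+0) = (0,2)
Fill (0+0,2+1) = (0,3)
Fill (0+0,2+2) = (0,4)
Fill (0+0,2+3) = (0,5)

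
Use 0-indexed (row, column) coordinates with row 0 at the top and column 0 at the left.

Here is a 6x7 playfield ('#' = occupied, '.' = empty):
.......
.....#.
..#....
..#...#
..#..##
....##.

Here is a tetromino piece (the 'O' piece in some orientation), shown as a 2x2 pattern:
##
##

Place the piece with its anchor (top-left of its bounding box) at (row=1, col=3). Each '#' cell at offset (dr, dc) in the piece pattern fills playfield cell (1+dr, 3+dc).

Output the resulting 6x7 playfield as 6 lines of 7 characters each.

Fill (1+0,3+0) = (1,3)
Fill (1+0,3+1) = (1,4)
Fill (1+1,3+0) = (2,3)
Fill (1+1,3+1) = (2,4)

Answer: .......
...###.
..###..
..#...#
..#..##
....##.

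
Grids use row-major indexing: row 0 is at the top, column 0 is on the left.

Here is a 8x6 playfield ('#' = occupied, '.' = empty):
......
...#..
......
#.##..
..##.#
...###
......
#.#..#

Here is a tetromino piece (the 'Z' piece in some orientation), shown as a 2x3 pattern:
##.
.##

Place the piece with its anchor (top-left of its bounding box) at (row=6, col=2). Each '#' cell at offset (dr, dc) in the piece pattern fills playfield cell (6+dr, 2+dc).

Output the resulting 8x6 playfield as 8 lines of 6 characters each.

Fill (6+0,2+0) = (6,2)
Fill (6+0,2+1) = (6,3)
Fill (6+1,2+1) = (7,3)
Fill (6+1,2+2) = (7,4)

Answer: ......
...#..
......
#.##..
..##.#
...###
..##..
#.####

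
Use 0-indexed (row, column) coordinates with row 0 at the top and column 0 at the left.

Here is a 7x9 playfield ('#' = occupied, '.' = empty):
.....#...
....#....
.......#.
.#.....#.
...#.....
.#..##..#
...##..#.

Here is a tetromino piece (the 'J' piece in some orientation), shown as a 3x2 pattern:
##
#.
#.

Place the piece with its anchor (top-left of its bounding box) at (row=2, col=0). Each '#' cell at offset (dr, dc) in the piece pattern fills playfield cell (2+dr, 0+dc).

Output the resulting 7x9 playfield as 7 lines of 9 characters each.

Answer: .....#...
....#....
##.....#.
##.....#.
#..#.....
.#..##..#
...##..#.

Derivation:
Fill (2+0,0+0) = (2,0)
Fill (2+0,0+1) = (2,1)
Fill (2+1,0+0) = (3,0)
Fill (2+2,0+0) = (4,0)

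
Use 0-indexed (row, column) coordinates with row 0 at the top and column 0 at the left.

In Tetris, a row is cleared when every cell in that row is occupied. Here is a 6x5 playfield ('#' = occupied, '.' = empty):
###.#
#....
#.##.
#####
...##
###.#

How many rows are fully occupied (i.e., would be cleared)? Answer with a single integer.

Check each row:
  row 0: 1 empty cell -> not full
  row 1: 4 empty cells -> not full
  row 2: 2 empty cells -> not full
  row 3: 0 empty cells -> FULL (clear)
  row 4: 3 empty cells -> not full
  row 5: 1 empty cell -> not full
Total rows cleared: 1

Answer: 1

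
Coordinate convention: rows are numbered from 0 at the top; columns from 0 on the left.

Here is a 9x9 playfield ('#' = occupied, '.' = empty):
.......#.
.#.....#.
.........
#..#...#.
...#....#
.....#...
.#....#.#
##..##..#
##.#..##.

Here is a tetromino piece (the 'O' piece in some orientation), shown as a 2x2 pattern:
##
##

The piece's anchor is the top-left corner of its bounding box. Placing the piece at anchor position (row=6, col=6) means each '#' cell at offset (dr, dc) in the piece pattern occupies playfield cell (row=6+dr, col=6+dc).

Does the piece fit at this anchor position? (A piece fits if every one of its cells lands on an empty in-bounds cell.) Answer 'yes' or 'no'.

Check each piece cell at anchor (6, 6):
  offset (0,0) -> (6,6): occupied ('#') -> FAIL
  offset (0,1) -> (6,7): empty -> OK
  offset (1,0) -> (7,6): empty -> OK
  offset (1,1) -> (7,7): empty -> OK
All cells valid: no

Answer: no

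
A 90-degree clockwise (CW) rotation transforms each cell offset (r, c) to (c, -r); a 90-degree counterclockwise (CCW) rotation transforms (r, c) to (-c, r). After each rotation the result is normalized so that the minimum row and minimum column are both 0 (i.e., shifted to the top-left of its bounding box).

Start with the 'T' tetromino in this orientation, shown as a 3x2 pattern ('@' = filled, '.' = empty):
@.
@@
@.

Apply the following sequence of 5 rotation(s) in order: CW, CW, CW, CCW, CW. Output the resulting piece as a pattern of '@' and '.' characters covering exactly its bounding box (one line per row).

Start:
@.
@@
@.
After rotation 1 (CW):
@@@
.@.
After rotation 2 (CW):
.@
@@
.@
After rotation 3 (CW):
.@.
@@@
After rotation 4 (CCW):
.@
@@
.@
After rotation 5 (CW):
.@.
@@@

Answer: .@.
@@@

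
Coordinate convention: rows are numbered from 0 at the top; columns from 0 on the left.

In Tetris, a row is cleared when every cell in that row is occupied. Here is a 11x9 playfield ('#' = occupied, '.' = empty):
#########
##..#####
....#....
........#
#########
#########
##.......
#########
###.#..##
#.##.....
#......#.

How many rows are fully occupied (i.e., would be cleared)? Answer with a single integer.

Check each row:
  row 0: 0 empty cells -> FULL (clear)
  row 1: 2 empty cells -> not full
  row 2: 8 empty cells -> not full
  row 3: 8 empty cells -> not full
  row 4: 0 empty cells -> FULL (clear)
  row 5: 0 empty cells -> FULL (clear)
  row 6: 7 empty cells -> not full
  row 7: 0 empty cells -> FULL (clear)
  row 8: 3 empty cells -> not full
  row 9: 6 empty cells -> not full
  row 10: 7 empty cells -> not full
Total rows cleared: 4

Answer: 4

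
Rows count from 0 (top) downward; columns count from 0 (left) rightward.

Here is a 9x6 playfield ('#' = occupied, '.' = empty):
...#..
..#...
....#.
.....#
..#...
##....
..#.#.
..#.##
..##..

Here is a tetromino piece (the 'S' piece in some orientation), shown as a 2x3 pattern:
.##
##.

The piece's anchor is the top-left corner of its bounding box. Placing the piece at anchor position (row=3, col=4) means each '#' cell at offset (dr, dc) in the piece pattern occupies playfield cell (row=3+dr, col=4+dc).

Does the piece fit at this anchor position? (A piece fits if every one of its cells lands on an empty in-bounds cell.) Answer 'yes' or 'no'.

Answer: no

Derivation:
Check each piece cell at anchor (3, 4):
  offset (0,1) -> (3,5): occupied ('#') -> FAIL
  offset (0,2) -> (3,6): out of bounds -> FAIL
  offset (1,0) -> (4,4): empty -> OK
  offset (1,1) -> (4,5): empty -> OK
All cells valid: no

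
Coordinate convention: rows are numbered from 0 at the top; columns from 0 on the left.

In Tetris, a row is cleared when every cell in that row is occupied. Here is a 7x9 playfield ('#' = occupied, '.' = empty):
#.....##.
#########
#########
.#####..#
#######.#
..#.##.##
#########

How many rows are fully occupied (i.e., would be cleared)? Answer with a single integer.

Check each row:
  row 0: 6 empty cells -> not full
  row 1: 0 empty cells -> FULL (clear)
  row 2: 0 empty cells -> FULL (clear)
  row 3: 3 empty cells -> not full
  row 4: 1 empty cell -> not full
  row 5: 4 empty cells -> not full
  row 6: 0 empty cells -> FULL (clear)
Total rows cleared: 3

Answer: 3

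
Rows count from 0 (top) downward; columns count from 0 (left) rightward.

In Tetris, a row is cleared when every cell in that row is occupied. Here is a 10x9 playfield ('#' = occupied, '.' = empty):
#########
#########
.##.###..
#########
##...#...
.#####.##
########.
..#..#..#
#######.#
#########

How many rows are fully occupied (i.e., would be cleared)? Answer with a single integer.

Check each row:
  row 0: 0 empty cells -> FULL (clear)
  row 1: 0 empty cells -> FULL (clear)
  row 2: 4 empty cells -> not full
  row 3: 0 empty cells -> FULL (clear)
  row 4: 6 empty cells -> not full
  row 5: 2 empty cells -> not full
  row 6: 1 empty cell -> not full
  row 7: 6 empty cells -> not full
  row 8: 1 empty cell -> not full
  row 9: 0 empty cells -> FULL (clear)
Total rows cleared: 4

Answer: 4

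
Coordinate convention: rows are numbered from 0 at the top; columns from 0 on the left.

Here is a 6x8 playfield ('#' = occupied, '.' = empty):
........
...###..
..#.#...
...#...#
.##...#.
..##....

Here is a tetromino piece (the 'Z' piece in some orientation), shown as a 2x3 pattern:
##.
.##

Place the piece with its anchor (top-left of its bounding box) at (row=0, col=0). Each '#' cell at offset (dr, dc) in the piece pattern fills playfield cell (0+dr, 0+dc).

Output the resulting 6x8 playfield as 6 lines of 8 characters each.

Answer: ##......
.#####..
..#.#...
...#...#
.##...#.
..##....

Derivation:
Fill (0+0,0+0) = (0,0)
Fill (0+0,0+1) = (0,1)
Fill (0+1,0+1) = (1,1)
Fill (0+1,0+2) = (1,2)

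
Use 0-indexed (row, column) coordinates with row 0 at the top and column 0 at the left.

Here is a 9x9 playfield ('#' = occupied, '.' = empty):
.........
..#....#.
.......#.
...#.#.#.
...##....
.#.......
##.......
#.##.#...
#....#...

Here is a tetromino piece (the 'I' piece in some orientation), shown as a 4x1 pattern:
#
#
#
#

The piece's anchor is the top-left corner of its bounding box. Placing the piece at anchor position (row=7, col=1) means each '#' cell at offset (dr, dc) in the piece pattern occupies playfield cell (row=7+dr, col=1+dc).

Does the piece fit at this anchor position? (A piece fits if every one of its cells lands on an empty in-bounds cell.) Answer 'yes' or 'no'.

Answer: no

Derivation:
Check each piece cell at anchor (7, 1):
  offset (0,0) -> (7,1): empty -> OK
  offset (1,0) -> (8,1): empty -> OK
  offset (2,0) -> (9,1): out of bounds -> FAIL
  offset (3,0) -> (10,1): out of bounds -> FAIL
All cells valid: no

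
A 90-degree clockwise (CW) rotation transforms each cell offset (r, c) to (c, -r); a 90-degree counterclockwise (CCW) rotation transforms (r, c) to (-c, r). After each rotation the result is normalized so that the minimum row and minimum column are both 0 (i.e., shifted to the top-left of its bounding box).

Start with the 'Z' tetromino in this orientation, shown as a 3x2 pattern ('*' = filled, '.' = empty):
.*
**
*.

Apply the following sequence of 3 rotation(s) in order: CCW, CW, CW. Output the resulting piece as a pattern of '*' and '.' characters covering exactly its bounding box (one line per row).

Answer: **.
.**

Derivation:
Start:
.*
**
*.
After rotation 1 (CCW):
**.
.**
After rotation 2 (CW):
.*
**
*.
After rotation 3 (CW):
**.
.**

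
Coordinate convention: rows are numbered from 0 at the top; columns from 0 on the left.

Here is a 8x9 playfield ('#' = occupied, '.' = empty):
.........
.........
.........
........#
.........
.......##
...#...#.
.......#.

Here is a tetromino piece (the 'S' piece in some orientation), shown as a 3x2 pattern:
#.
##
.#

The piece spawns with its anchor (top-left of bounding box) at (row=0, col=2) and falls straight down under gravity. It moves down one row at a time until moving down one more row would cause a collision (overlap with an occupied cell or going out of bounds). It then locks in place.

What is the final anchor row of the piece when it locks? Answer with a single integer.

Spawn at (row=0, col=2). Try each row:
  row 0: fits
  row 1: fits
  row 2: fits
  row 3: fits
  row 4: blocked -> lock at row 3

Answer: 3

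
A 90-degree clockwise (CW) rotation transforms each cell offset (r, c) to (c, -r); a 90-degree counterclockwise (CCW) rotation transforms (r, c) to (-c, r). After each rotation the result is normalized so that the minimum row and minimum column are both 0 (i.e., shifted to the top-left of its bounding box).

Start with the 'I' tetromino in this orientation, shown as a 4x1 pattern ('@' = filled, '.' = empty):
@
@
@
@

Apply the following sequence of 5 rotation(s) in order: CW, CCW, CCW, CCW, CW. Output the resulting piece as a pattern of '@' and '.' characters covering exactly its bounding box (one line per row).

Start:
@
@
@
@
After rotation 1 (CW):
@@@@
After rotation 2 (CCW):
@
@
@
@
After rotation 3 (CCW):
@@@@
After rotation 4 (CCW):
@
@
@
@
After rotation 5 (CW):
@@@@

Answer: @@@@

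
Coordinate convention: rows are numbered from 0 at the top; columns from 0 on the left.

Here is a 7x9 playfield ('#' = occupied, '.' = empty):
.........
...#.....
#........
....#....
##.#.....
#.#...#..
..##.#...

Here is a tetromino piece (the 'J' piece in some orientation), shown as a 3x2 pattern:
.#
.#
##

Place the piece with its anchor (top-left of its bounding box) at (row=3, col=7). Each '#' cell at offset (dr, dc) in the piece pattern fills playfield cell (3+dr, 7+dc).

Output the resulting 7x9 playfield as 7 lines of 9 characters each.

Fill (3+0,7+1) = (3,8)
Fill (3+1,7+1) = (4,8)
Fill (3+2,7+0) = (5,7)
Fill (3+2,7+1) = (5,8)

Answer: .........
...#.....
#........
....#...#
##.#....#
#.#...###
..##.#...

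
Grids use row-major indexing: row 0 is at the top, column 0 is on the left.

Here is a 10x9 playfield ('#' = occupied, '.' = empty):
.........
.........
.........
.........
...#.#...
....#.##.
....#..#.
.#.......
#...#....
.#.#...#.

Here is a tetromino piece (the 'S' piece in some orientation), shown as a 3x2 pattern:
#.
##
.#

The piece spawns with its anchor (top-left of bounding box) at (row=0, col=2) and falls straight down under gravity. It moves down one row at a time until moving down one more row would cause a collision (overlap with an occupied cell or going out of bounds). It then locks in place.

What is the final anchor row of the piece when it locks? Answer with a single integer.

Answer: 1

Derivation:
Spawn at (row=0, col=2). Try each row:
  row 0: fits
  row 1: fits
  row 2: blocked -> lock at row 1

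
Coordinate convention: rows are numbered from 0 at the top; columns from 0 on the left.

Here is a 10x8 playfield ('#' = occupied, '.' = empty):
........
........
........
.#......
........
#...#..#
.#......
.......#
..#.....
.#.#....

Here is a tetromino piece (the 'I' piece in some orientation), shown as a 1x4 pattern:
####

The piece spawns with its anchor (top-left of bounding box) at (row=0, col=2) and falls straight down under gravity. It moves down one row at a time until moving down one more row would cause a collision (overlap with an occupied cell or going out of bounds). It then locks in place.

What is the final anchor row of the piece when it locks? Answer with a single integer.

Spawn at (row=0, col=2). Try each row:
  row 0: fits
  row 1: fits
  row 2: fits
  row 3: fits
  row 4: fits
  row 5: blocked -> lock at row 4

Answer: 4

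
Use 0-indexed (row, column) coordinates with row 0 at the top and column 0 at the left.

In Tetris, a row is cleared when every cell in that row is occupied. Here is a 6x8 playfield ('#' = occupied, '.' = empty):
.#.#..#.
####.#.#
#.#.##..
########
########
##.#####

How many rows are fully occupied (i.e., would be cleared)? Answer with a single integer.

Answer: 2

Derivation:
Check each row:
  row 0: 5 empty cells -> not full
  row 1: 2 empty cells -> not full
  row 2: 4 empty cells -> not full
  row 3: 0 empty cells -> FULL (clear)
  row 4: 0 empty cells -> FULL (clear)
  row 5: 1 empty cell -> not full
Total rows cleared: 2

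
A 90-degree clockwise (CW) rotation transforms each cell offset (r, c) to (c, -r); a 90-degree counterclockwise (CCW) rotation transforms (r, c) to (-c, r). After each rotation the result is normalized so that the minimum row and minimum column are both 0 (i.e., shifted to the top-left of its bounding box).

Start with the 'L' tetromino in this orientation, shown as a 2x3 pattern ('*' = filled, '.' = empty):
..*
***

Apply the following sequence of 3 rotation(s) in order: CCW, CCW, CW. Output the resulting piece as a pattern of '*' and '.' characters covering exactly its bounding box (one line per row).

Answer: **
.*
.*

Derivation:
Start:
..*
***
After rotation 1 (CCW):
**
.*
.*
After rotation 2 (CCW):
***
*..
After rotation 3 (CW):
**
.*
.*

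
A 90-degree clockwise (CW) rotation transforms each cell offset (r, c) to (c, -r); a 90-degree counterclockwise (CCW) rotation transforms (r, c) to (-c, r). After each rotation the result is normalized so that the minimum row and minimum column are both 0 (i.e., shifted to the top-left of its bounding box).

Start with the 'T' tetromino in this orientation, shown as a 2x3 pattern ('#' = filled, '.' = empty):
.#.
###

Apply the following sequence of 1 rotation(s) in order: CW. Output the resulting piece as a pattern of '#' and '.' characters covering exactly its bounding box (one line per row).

Start:
.#.
###
After rotation 1 (CW):
#.
##
#.

Answer: #.
##
#.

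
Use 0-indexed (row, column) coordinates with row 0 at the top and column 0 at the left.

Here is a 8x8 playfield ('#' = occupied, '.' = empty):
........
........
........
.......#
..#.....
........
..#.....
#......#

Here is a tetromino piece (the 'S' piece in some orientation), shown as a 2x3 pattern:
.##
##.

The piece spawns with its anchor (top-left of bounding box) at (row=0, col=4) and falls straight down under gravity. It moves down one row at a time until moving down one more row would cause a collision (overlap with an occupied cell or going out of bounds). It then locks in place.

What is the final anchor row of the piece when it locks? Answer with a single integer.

Spawn at (row=0, col=4). Try each row:
  row 0: fits
  row 1: fits
  row 2: fits
  row 3: fits
  row 4: fits
  row 5: fits
  row 6: fits
  row 7: blocked -> lock at row 6

Answer: 6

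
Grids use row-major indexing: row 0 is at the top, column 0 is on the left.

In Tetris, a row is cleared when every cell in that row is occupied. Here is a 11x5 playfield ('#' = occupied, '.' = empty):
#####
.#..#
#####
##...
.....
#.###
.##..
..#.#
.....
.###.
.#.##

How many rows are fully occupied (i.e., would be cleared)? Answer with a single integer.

Answer: 2

Derivation:
Check each row:
  row 0: 0 empty cells -> FULL (clear)
  row 1: 3 empty cells -> not full
  row 2: 0 empty cells -> FULL (clear)
  row 3: 3 empty cells -> not full
  row 4: 5 empty cells -> not full
  row 5: 1 empty cell -> not full
  row 6: 3 empty cells -> not full
  row 7: 3 empty cells -> not full
  row 8: 5 empty cells -> not full
  row 9: 2 empty cells -> not full
  row 10: 2 empty cells -> not full
Total rows cleared: 2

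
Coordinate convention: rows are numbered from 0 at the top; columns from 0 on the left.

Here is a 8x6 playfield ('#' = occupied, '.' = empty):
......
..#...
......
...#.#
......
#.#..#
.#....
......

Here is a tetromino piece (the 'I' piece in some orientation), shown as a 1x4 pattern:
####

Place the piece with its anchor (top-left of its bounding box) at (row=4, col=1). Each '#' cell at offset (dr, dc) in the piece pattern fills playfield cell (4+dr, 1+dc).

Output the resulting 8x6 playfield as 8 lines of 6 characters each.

Fill (4+0,1+0) = (4,1)
Fill (4+0,1+1) = (4,2)
Fill (4+0,1+2) = (4,3)
Fill (4+0,1+3) = (4,4)

Answer: ......
..#...
......
...#.#
.####.
#.#..#
.#....
......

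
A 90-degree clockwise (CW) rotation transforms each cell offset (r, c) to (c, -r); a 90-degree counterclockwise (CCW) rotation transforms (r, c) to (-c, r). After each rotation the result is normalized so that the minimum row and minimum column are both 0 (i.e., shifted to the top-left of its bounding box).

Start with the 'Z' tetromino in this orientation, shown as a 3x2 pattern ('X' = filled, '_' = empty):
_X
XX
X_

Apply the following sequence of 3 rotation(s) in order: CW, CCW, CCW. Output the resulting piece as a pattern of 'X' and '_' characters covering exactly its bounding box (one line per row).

Answer: XX_
_XX

Derivation:
Start:
_X
XX
X_
After rotation 1 (CW):
XX_
_XX
After rotation 2 (CCW):
_X
XX
X_
After rotation 3 (CCW):
XX_
_XX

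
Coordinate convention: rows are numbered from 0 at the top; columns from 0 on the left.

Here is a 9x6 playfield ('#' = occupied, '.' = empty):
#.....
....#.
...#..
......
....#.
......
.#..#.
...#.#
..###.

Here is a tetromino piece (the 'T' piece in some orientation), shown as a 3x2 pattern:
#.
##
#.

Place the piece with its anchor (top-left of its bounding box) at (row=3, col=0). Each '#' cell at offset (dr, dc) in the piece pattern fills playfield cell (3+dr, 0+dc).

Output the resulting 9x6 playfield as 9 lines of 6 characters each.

Fill (3+0,0+0) = (3,0)
Fill (3+1,0+0) = (4,0)
Fill (3+1,0+1) = (4,1)
Fill (3+2,0+0) = (5,0)

Answer: #.....
....#.
...#..
#.....
##..#.
#.....
.#..#.
...#.#
..###.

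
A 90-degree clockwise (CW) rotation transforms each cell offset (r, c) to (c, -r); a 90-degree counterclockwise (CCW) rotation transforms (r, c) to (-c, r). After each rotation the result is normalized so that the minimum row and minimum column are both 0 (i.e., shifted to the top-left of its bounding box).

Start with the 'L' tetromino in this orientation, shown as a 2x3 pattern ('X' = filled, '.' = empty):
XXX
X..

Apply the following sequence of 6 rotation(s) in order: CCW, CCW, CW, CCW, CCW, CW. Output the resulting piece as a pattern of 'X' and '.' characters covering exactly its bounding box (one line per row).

Answer: ..X
XXX

Derivation:
Start:
XXX
X..
After rotation 1 (CCW):
X.
X.
XX
After rotation 2 (CCW):
..X
XXX
After rotation 3 (CW):
X.
X.
XX
After rotation 4 (CCW):
..X
XXX
After rotation 5 (CCW):
XX
.X
.X
After rotation 6 (CW):
..X
XXX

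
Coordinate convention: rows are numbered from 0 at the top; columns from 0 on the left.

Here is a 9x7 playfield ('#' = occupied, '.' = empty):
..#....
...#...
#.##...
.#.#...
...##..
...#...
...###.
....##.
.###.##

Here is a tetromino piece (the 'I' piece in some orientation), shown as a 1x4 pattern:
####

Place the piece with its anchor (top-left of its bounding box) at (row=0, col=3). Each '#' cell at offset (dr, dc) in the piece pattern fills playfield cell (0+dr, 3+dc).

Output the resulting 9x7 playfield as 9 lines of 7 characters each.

Fill (0+0,3+0) = (0,3)
Fill (0+0,3+1) = (0,4)
Fill (0+0,3+2) = (0,5)
Fill (0+0,3+3) = (0,6)

Answer: ..#####
...#...
#.##...
.#.#...
...##..
...#...
...###.
....##.
.###.##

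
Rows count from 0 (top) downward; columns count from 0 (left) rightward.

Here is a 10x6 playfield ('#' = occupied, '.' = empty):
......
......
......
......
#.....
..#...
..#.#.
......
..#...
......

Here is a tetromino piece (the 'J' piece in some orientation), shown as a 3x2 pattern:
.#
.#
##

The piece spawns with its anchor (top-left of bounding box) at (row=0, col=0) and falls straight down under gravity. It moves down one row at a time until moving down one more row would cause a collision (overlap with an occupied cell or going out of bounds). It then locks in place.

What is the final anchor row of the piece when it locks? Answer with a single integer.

Answer: 1

Derivation:
Spawn at (row=0, col=0). Try each row:
  row 0: fits
  row 1: fits
  row 2: blocked -> lock at row 1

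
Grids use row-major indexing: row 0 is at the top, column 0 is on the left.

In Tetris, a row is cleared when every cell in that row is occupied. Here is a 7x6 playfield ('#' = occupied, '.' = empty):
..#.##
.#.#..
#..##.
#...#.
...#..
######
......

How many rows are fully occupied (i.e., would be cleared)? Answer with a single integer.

Answer: 1

Derivation:
Check each row:
  row 0: 3 empty cells -> not full
  row 1: 4 empty cells -> not full
  row 2: 3 empty cells -> not full
  row 3: 4 empty cells -> not full
  row 4: 5 empty cells -> not full
  row 5: 0 empty cells -> FULL (clear)
  row 6: 6 empty cells -> not full
Total rows cleared: 1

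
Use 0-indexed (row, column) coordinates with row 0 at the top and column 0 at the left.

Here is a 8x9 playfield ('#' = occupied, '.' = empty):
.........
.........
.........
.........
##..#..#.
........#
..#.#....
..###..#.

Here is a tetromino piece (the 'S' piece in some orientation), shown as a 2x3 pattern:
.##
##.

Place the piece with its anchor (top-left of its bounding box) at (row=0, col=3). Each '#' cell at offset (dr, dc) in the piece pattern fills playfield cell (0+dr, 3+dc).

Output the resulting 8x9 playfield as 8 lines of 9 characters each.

Fill (0+0,3+1) = (0,4)
Fill (0+0,3+2) = (0,5)
Fill (0+1,3+0) = (1,3)
Fill (0+1,3+1) = (1,4)

Answer: ....##...
...##....
.........
.........
##..#..#.
........#
..#.#....
..###..#.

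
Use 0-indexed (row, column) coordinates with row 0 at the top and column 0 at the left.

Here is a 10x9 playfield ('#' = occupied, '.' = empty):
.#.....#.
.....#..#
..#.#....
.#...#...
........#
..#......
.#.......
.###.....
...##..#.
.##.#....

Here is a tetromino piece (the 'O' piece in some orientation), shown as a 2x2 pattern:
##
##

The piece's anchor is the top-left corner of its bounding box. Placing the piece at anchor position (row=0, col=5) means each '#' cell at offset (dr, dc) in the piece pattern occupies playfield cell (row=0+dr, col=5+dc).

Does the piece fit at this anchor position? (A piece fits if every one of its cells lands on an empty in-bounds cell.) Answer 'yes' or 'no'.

Answer: no

Derivation:
Check each piece cell at anchor (0, 5):
  offset (0,0) -> (0,5): empty -> OK
  offset (0,1) -> (0,6): empty -> OK
  offset (1,0) -> (1,5): occupied ('#') -> FAIL
  offset (1,1) -> (1,6): empty -> OK
All cells valid: no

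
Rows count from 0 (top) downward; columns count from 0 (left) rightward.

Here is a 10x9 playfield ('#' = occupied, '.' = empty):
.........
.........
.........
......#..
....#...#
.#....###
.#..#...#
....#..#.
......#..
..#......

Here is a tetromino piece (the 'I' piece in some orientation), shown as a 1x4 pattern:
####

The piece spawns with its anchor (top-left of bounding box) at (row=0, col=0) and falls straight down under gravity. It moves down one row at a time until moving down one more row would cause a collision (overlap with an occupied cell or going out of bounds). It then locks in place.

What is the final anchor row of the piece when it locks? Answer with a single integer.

Spawn at (row=0, col=0). Try each row:
  row 0: fits
  row 1: fits
  row 2: fits
  row 3: fits
  row 4: fits
  row 5: blocked -> lock at row 4

Answer: 4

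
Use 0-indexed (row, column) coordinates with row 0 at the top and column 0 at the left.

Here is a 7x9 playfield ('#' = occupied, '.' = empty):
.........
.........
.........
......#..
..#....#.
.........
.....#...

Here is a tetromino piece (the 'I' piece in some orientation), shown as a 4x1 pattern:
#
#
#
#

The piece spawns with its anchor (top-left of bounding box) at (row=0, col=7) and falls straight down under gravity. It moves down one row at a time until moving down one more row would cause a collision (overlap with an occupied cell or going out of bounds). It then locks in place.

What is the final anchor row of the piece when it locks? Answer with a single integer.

Spawn at (row=0, col=7). Try each row:
  row 0: fits
  row 1: blocked -> lock at row 0

Answer: 0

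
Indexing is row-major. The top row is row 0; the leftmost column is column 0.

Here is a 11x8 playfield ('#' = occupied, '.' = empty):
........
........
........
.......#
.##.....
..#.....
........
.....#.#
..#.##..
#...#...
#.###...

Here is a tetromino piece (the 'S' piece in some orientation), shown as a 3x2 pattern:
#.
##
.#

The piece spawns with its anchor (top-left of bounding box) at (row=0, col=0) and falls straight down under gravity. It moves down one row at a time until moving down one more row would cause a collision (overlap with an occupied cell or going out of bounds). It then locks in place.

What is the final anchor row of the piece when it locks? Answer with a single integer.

Answer: 1

Derivation:
Spawn at (row=0, col=0). Try each row:
  row 0: fits
  row 1: fits
  row 2: blocked -> lock at row 1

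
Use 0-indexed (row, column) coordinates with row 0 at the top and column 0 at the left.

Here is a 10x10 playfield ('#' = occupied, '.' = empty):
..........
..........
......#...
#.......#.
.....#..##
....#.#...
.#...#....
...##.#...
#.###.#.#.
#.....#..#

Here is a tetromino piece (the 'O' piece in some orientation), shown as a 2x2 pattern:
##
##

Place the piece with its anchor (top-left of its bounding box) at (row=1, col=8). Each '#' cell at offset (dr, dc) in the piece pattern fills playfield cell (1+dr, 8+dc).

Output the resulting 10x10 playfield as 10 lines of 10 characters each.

Answer: ..........
........##
......#.##
#.......#.
.....#..##
....#.#...
.#...#....
...##.#...
#.###.#.#.
#.....#..#

Derivation:
Fill (1+0,8+0) = (1,8)
Fill (1+0,8+1) = (1,9)
Fill (1+1,8+0) = (2,8)
Fill (1+1,8+1) = (2,9)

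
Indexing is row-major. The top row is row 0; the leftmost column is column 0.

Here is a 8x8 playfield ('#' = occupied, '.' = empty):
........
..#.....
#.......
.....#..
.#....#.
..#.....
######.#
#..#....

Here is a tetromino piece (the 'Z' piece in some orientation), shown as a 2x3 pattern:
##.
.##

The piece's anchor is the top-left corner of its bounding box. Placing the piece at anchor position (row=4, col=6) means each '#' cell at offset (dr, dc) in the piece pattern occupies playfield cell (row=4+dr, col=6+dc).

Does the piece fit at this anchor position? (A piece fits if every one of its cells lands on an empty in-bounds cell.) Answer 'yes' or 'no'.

Check each piece cell at anchor (4, 6):
  offset (0,0) -> (4,6): occupied ('#') -> FAIL
  offset (0,1) -> (4,7): empty -> OK
  offset (1,1) -> (5,7): empty -> OK
  offset (1,2) -> (5,8): out of bounds -> FAIL
All cells valid: no

Answer: no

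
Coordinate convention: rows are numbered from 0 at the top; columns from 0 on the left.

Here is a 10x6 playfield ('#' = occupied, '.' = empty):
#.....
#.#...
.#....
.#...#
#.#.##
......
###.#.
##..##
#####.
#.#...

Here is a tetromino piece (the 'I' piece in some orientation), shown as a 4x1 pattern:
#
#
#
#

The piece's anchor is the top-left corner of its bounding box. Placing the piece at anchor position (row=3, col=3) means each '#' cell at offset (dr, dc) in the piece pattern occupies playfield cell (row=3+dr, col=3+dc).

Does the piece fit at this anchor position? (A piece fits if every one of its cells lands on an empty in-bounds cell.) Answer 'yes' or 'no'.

Answer: yes

Derivation:
Check each piece cell at anchor (3, 3):
  offset (0,0) -> (3,3): empty -> OK
  offset (1,0) -> (4,3): empty -> OK
  offset (2,0) -> (5,3): empty -> OK
  offset (3,0) -> (6,3): empty -> OK
All cells valid: yes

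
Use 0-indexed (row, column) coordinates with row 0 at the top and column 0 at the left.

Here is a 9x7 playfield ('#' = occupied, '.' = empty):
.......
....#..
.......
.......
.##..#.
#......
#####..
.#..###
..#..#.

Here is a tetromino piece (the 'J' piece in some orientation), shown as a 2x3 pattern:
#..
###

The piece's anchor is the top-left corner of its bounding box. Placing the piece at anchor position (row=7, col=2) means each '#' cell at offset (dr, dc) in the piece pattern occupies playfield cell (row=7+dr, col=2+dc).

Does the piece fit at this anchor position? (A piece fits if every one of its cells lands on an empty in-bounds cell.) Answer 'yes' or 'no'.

Check each piece cell at anchor (7, 2):
  offset (0,0) -> (7,2): empty -> OK
  offset (1,0) -> (8,2): occupied ('#') -> FAIL
  offset (1,1) -> (8,3): empty -> OK
  offset (1,2) -> (8,4): empty -> OK
All cells valid: no

Answer: no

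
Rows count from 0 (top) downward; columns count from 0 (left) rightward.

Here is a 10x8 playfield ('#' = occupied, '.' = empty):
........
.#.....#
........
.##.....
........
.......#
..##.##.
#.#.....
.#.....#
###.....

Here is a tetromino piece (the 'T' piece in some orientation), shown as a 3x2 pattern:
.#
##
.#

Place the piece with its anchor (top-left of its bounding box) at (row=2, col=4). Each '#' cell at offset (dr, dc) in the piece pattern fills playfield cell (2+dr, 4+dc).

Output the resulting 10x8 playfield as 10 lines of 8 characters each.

Answer: ........
.#.....#
.....#..
.##.##..
.....#..
.......#
..##.##.
#.#.....
.#.....#
###.....

Derivation:
Fill (2+0,4+1) = (2,5)
Fill (2+1,4+0) = (3,4)
Fill (2+1,4+1) = (3,5)
Fill (2+2,4+1) = (4,5)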